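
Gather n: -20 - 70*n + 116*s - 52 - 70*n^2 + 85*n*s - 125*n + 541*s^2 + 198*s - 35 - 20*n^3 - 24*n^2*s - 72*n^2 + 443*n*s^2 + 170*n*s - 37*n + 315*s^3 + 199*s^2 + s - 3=-20*n^3 + n^2*(-24*s - 142) + n*(443*s^2 + 255*s - 232) + 315*s^3 + 740*s^2 + 315*s - 110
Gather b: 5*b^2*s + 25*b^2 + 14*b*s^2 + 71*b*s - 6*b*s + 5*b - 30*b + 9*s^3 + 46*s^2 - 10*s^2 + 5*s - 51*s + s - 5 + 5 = b^2*(5*s + 25) + b*(14*s^2 + 65*s - 25) + 9*s^3 + 36*s^2 - 45*s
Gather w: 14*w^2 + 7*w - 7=14*w^2 + 7*w - 7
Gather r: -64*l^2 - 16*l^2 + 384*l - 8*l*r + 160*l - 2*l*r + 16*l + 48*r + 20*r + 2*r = -80*l^2 + 560*l + r*(70 - 10*l)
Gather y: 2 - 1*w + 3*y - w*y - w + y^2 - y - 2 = -2*w + y^2 + y*(2 - w)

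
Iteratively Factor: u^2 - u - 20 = (u + 4)*(u - 5)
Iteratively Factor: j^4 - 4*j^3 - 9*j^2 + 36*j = (j - 4)*(j^3 - 9*j) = j*(j - 4)*(j^2 - 9) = j*(j - 4)*(j + 3)*(j - 3)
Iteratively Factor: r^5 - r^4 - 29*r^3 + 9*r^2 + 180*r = (r + 4)*(r^4 - 5*r^3 - 9*r^2 + 45*r) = (r - 3)*(r + 4)*(r^3 - 2*r^2 - 15*r) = (r - 3)*(r + 3)*(r + 4)*(r^2 - 5*r) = r*(r - 3)*(r + 3)*(r + 4)*(r - 5)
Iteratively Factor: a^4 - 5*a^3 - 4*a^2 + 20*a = (a - 5)*(a^3 - 4*a) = (a - 5)*(a - 2)*(a^2 + 2*a) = a*(a - 5)*(a - 2)*(a + 2)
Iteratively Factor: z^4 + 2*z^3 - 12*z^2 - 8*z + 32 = (z + 2)*(z^3 - 12*z + 16) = (z - 2)*(z + 2)*(z^2 + 2*z - 8) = (z - 2)*(z + 2)*(z + 4)*(z - 2)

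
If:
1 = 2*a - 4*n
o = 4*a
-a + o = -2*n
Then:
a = 1/8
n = -3/16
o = 1/2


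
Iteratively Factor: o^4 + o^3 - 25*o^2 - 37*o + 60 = (o + 3)*(o^3 - 2*o^2 - 19*o + 20) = (o - 5)*(o + 3)*(o^2 + 3*o - 4) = (o - 5)*(o - 1)*(o + 3)*(o + 4)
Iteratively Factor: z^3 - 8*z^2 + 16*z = (z - 4)*(z^2 - 4*z) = z*(z - 4)*(z - 4)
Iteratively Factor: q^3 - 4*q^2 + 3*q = (q)*(q^2 - 4*q + 3) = q*(q - 1)*(q - 3)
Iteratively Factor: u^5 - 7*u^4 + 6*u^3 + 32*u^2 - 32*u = (u - 4)*(u^4 - 3*u^3 - 6*u^2 + 8*u) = u*(u - 4)*(u^3 - 3*u^2 - 6*u + 8) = u*(u - 4)^2*(u^2 + u - 2) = u*(u - 4)^2*(u - 1)*(u + 2)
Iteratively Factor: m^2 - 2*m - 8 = (m - 4)*(m + 2)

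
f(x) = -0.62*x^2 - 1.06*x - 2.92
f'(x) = -1.24*x - 1.06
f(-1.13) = -2.51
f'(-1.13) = 0.34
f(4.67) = -21.39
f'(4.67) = -6.85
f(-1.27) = -2.57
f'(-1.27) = 0.51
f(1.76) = -6.71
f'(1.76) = -3.24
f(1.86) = -7.04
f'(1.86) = -3.37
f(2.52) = -9.53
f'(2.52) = -4.18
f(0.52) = -3.64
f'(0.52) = -1.70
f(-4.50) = -10.70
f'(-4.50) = 4.52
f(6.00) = -31.60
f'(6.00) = -8.50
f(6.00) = -31.60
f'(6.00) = -8.50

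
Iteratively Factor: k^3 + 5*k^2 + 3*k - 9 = (k - 1)*(k^2 + 6*k + 9) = (k - 1)*(k + 3)*(k + 3)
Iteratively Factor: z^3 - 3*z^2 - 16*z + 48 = (z + 4)*(z^2 - 7*z + 12) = (z - 4)*(z + 4)*(z - 3)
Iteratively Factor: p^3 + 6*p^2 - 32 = (p + 4)*(p^2 + 2*p - 8) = (p - 2)*(p + 4)*(p + 4)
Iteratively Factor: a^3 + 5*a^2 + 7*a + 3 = (a + 3)*(a^2 + 2*a + 1) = (a + 1)*(a + 3)*(a + 1)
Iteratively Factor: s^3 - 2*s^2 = (s)*(s^2 - 2*s) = s^2*(s - 2)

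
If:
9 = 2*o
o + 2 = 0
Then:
No Solution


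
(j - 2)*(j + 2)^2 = j^3 + 2*j^2 - 4*j - 8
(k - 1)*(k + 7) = k^2 + 6*k - 7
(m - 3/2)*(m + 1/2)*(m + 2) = m^3 + m^2 - 11*m/4 - 3/2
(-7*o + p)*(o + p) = -7*o^2 - 6*o*p + p^2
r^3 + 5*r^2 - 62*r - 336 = (r - 8)*(r + 6)*(r + 7)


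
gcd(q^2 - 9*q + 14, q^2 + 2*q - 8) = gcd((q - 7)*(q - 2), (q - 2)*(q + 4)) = q - 2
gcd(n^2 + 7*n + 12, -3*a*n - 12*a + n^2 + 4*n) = n + 4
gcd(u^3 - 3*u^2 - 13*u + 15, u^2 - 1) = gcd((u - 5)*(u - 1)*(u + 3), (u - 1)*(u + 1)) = u - 1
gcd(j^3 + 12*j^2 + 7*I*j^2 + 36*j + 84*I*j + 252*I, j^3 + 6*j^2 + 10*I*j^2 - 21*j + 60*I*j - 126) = j^2 + j*(6 + 7*I) + 42*I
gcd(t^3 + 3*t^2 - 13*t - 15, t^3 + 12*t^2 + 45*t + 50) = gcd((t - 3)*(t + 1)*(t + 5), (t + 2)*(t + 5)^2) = t + 5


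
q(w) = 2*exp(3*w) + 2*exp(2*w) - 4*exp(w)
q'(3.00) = 50151.88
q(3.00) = 16932.68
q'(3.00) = 50151.88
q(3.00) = 16932.68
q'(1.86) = 1729.79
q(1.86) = 586.98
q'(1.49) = 585.14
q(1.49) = 196.34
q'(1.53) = 657.80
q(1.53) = 221.17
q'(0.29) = 16.12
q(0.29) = 3.00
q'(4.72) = 8517493.40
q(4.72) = 2847253.16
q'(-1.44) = -0.64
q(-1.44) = -0.81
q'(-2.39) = -0.33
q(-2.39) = -0.35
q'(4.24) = 2025205.26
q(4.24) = 678094.97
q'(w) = 6*exp(3*w) + 4*exp(2*w) - 4*exp(w)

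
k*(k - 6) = k^2 - 6*k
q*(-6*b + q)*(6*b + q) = -36*b^2*q + q^3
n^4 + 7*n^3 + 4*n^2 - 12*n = n*(n - 1)*(n + 2)*(n + 6)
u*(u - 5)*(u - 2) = u^3 - 7*u^2 + 10*u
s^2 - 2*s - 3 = (s - 3)*(s + 1)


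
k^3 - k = k*(k - 1)*(k + 1)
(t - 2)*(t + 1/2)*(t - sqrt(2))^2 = t^4 - 2*sqrt(2)*t^3 - 3*t^3/2 + t^2 + 3*sqrt(2)*t^2 - 3*t + 2*sqrt(2)*t - 2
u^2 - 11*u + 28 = (u - 7)*(u - 4)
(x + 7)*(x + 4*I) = x^2 + 7*x + 4*I*x + 28*I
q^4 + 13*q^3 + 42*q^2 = q^2*(q + 6)*(q + 7)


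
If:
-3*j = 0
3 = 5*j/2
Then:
No Solution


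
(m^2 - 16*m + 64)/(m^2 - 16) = (m^2 - 16*m + 64)/(m^2 - 16)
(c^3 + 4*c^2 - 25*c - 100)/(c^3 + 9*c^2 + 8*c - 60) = (c^2 - c - 20)/(c^2 + 4*c - 12)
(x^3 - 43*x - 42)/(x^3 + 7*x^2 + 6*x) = (x - 7)/x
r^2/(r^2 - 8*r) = r/(r - 8)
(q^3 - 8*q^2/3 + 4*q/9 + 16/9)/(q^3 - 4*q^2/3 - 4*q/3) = (q - 4/3)/q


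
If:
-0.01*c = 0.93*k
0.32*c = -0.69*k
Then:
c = 0.00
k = 0.00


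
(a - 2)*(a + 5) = a^2 + 3*a - 10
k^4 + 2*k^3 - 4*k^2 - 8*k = k*(k - 2)*(k + 2)^2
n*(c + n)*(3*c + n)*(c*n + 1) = 3*c^3*n^2 + 4*c^2*n^3 + 3*c^2*n + c*n^4 + 4*c*n^2 + n^3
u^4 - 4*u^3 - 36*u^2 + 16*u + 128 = (u - 8)*(u - 2)*(u + 2)*(u + 4)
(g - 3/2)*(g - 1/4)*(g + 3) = g^3 + 5*g^2/4 - 39*g/8 + 9/8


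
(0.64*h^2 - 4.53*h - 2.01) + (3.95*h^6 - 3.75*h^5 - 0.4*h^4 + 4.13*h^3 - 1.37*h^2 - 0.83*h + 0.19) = 3.95*h^6 - 3.75*h^5 - 0.4*h^4 + 4.13*h^3 - 0.73*h^2 - 5.36*h - 1.82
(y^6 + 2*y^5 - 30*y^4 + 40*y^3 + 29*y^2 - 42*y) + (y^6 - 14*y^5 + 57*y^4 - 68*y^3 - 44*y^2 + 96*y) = 2*y^6 - 12*y^5 + 27*y^4 - 28*y^3 - 15*y^2 + 54*y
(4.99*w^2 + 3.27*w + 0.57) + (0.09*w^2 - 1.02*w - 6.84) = 5.08*w^2 + 2.25*w - 6.27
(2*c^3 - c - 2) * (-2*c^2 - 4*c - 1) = -4*c^5 - 8*c^4 + 8*c^2 + 9*c + 2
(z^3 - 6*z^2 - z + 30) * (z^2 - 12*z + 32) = z^5 - 18*z^4 + 103*z^3 - 150*z^2 - 392*z + 960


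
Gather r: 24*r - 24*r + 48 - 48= 0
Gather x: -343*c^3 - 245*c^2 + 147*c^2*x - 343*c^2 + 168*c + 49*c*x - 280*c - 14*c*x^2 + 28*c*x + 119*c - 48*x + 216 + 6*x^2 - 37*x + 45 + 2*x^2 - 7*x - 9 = -343*c^3 - 588*c^2 + 7*c + x^2*(8 - 14*c) + x*(147*c^2 + 77*c - 92) + 252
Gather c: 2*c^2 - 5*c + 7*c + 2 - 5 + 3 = 2*c^2 + 2*c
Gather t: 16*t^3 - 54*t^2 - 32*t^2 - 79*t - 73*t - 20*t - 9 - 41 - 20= 16*t^3 - 86*t^2 - 172*t - 70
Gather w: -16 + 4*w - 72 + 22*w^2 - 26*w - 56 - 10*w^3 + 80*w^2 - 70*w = -10*w^3 + 102*w^2 - 92*w - 144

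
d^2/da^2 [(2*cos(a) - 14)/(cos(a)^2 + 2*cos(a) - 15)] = 2*(-9*(1 - cos(2*a))^2*cos(a)/4 + 15*(1 - cos(2*a))^2/2 - 43*cos(a) + 218*cos(2*a) - 27*cos(3*a)/2 + cos(5*a)/2 - 18)/((cos(a) - 3)^3*(cos(a) + 5)^3)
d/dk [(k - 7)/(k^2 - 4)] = (k^2 - 2*k*(k - 7) - 4)/(k^2 - 4)^2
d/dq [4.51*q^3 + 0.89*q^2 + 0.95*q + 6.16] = 13.53*q^2 + 1.78*q + 0.95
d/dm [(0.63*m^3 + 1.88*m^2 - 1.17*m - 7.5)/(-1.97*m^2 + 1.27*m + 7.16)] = (-1.2411*m^4 + 1.6002*m^3 + 13.6151*m^2 - 2.6284*m + 1.1478)/(3.8809*m^4 - 5.0038*m^3 - 26.5975*m^2 + 18.1864*m + 51.2656)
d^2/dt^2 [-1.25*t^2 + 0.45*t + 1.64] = -2.50000000000000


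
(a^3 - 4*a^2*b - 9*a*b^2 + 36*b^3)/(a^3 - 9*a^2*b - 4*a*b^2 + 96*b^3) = (a - 3*b)/(a - 8*b)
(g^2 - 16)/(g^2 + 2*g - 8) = (g - 4)/(g - 2)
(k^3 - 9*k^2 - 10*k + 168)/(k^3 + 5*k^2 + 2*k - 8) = (k^2 - 13*k + 42)/(k^2 + k - 2)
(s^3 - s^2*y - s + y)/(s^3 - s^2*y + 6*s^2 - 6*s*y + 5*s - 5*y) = (s - 1)/(s + 5)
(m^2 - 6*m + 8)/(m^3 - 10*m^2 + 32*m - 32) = 1/(m - 4)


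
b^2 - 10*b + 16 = (b - 8)*(b - 2)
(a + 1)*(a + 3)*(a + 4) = a^3 + 8*a^2 + 19*a + 12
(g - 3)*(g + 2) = g^2 - g - 6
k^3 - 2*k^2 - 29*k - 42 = (k - 7)*(k + 2)*(k + 3)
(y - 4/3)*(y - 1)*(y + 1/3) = y^3 - 2*y^2 + 5*y/9 + 4/9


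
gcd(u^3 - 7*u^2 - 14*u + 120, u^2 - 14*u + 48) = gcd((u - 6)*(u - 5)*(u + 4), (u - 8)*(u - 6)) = u - 6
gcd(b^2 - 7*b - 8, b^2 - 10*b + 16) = b - 8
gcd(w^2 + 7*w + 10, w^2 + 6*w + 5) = w + 5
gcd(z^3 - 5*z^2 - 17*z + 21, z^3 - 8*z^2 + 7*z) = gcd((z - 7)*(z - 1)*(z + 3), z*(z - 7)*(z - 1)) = z^2 - 8*z + 7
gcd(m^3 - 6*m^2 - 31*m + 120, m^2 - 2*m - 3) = m - 3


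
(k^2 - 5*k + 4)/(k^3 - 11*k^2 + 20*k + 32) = (k - 1)/(k^2 - 7*k - 8)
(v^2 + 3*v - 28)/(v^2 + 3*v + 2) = (v^2 + 3*v - 28)/(v^2 + 3*v + 2)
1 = 1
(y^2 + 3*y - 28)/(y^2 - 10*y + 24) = (y + 7)/(y - 6)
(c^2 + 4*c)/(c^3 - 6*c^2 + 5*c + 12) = c*(c + 4)/(c^3 - 6*c^2 + 5*c + 12)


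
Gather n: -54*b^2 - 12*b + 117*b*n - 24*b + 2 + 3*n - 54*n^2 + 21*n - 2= -54*b^2 - 36*b - 54*n^2 + n*(117*b + 24)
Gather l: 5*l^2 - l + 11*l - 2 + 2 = 5*l^2 + 10*l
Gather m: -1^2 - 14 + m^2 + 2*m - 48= m^2 + 2*m - 63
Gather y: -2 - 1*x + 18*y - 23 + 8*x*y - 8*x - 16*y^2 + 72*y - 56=-9*x - 16*y^2 + y*(8*x + 90) - 81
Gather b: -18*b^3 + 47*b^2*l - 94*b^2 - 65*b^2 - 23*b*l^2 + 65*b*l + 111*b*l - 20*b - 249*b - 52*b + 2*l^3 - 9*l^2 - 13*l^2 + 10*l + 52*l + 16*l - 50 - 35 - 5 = -18*b^3 + b^2*(47*l - 159) + b*(-23*l^2 + 176*l - 321) + 2*l^3 - 22*l^2 + 78*l - 90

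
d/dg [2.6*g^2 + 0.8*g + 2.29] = 5.2*g + 0.8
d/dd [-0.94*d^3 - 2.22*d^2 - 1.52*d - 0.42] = -2.82*d^2 - 4.44*d - 1.52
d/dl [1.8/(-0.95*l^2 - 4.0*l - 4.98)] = (3.42*l + 7.2)/(0.95*l^2 + 4.0*l + 4.98)^2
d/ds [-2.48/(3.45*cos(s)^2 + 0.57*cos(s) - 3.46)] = -(17.112*cos(s) + 1.4136)*sin(s)/(3.45*cos(s)^2 + 0.57*cos(s) - 3.46)^2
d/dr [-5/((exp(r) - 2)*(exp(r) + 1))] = (10*exp(r) - 5)/(4*(exp(r) - 2)^2*cosh(r/2)^2)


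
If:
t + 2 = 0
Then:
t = -2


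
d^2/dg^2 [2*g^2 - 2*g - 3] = 4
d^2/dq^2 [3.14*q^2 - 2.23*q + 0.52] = 6.28000000000000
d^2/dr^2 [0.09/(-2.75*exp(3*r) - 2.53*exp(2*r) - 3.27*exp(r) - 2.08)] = ((2.2275*exp(2*r) + 0.9108*exp(r) + 0.2943)*(2.75*exp(3*r) + 2.53*exp(2*r) + 3.27*exp(r) + 2.08) - 0.09*(8.25*exp(2*r) + 5.06*exp(r) + 3.27)*(16.5*exp(2*r) + 10.12*exp(r) + 6.54)*exp(r))*exp(r)/(2.75*exp(3*r) + 2.53*exp(2*r) + 3.27*exp(r) + 2.08)^3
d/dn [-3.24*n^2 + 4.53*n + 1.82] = 4.53 - 6.48*n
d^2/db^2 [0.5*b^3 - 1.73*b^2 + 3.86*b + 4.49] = 3.0*b - 3.46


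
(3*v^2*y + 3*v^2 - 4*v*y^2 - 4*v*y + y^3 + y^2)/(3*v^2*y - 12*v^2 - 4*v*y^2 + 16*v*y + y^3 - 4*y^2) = (y + 1)/(y - 4)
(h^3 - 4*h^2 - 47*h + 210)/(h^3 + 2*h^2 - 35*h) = (h - 6)/h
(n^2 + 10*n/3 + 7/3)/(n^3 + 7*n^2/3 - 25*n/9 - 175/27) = 9*(n + 1)/(9*n^2 - 25)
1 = 1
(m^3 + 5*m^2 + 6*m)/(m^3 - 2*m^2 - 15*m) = (m + 2)/(m - 5)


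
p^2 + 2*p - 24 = (p - 4)*(p + 6)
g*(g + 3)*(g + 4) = g^3 + 7*g^2 + 12*g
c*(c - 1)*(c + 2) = c^3 + c^2 - 2*c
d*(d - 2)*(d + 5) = d^3 + 3*d^2 - 10*d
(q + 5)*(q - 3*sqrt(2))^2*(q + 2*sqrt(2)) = q^4 - 4*sqrt(2)*q^3 + 5*q^3 - 20*sqrt(2)*q^2 - 6*q^2 - 30*q + 36*sqrt(2)*q + 180*sqrt(2)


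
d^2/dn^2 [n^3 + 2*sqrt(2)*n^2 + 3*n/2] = 6*n + 4*sqrt(2)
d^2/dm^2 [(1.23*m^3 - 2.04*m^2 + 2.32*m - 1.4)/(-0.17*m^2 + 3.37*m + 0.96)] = (5.55111512312578e-17*m^5 + 8.88178419700125e-16*m^4 - 26.13611*m^3 - 21.635448*m^2 - 13.885512*m + 51.027736)/(0.004913*m^6 - 0.292179*m^5 + 5.708787*m^4 - 34.972849*m^3 - 32.237856*m^2 - 9.317376*m - 0.884736)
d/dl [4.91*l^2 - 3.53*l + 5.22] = 9.82*l - 3.53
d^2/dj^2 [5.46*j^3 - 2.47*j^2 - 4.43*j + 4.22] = 32.76*j - 4.94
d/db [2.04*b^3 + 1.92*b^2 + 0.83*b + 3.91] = 6.12*b^2 + 3.84*b + 0.83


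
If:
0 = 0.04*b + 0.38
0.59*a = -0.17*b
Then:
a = 2.74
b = -9.50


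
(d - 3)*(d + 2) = d^2 - d - 6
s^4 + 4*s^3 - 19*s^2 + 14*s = s*(s - 2)*(s - 1)*(s + 7)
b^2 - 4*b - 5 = (b - 5)*(b + 1)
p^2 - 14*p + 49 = (p - 7)^2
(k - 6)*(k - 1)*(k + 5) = k^3 - 2*k^2 - 29*k + 30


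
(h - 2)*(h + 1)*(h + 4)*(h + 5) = h^4 + 8*h^3 + 9*h^2 - 38*h - 40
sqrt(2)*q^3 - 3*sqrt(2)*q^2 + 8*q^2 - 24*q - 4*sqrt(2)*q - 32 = (q - 4)*(q + 4*sqrt(2))*(sqrt(2)*q + sqrt(2))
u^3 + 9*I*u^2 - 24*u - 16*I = (u + I)*(u + 4*I)^2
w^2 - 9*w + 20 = (w - 5)*(w - 4)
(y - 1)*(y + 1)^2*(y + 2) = y^4 + 3*y^3 + y^2 - 3*y - 2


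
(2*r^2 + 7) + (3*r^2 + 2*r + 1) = 5*r^2 + 2*r + 8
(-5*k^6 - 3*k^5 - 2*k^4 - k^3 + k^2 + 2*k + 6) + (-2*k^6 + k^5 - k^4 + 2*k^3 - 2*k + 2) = -7*k^6 - 2*k^5 - 3*k^4 + k^3 + k^2 + 8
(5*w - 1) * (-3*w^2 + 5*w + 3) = -15*w^3 + 28*w^2 + 10*w - 3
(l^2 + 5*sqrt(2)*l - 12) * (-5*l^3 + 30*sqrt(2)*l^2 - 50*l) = -5*l^5 + 5*sqrt(2)*l^4 + 310*l^3 - 610*sqrt(2)*l^2 + 600*l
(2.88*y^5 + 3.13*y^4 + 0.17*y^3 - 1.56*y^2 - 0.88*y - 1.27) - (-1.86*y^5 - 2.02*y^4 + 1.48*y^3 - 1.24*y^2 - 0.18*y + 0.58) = 4.74*y^5 + 5.15*y^4 - 1.31*y^3 - 0.32*y^2 - 0.7*y - 1.85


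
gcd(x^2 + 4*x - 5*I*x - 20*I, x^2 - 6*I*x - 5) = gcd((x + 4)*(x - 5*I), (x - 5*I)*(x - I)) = x - 5*I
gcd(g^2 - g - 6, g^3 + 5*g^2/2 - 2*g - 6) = g + 2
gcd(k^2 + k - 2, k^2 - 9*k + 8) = k - 1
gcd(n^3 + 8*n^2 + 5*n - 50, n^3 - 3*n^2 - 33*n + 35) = n + 5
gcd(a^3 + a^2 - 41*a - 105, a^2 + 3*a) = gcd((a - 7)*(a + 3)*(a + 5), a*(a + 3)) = a + 3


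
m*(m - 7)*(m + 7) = m^3 - 49*m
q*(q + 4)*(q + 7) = q^3 + 11*q^2 + 28*q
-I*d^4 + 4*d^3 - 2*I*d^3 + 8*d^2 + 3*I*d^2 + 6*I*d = d*(d + 2)*(d + 3*I)*(-I*d + 1)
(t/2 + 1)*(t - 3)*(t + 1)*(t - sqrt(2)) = t^4/2 - sqrt(2)*t^3/2 - 7*t^2/2 - 3*t + 7*sqrt(2)*t/2 + 3*sqrt(2)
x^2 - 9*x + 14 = (x - 7)*(x - 2)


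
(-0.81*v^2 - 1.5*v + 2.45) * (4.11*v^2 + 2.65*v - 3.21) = -3.3291*v^4 - 8.3115*v^3 + 8.6946*v^2 + 11.3075*v - 7.8645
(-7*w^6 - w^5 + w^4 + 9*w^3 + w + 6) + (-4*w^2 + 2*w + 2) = -7*w^6 - w^5 + w^4 + 9*w^3 - 4*w^2 + 3*w + 8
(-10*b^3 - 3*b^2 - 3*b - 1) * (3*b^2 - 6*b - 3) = -30*b^5 + 51*b^4 + 39*b^3 + 24*b^2 + 15*b + 3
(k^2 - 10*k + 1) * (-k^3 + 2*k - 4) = -k^5 + 10*k^4 + k^3 - 24*k^2 + 42*k - 4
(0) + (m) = m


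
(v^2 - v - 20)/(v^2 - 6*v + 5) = (v + 4)/(v - 1)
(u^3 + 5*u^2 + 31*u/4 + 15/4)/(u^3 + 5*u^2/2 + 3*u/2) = (u + 5/2)/u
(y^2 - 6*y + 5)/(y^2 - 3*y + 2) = (y - 5)/(y - 2)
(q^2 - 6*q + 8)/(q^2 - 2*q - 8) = (q - 2)/(q + 2)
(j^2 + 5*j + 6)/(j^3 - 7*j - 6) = (j + 3)/(j^2 - 2*j - 3)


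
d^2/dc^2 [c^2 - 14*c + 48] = 2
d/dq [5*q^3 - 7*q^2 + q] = 15*q^2 - 14*q + 1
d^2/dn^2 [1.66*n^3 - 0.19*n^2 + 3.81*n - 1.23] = 9.96*n - 0.38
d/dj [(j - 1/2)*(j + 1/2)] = 2*j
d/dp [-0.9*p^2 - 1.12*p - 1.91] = -1.8*p - 1.12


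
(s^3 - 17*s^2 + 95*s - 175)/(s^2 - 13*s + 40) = (s^2 - 12*s + 35)/(s - 8)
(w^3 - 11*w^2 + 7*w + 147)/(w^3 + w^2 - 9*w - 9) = (w^2 - 14*w + 49)/(w^2 - 2*w - 3)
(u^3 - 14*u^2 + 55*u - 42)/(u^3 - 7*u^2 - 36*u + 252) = (u - 1)/(u + 6)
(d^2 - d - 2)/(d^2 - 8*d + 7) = (d^2 - d - 2)/(d^2 - 8*d + 7)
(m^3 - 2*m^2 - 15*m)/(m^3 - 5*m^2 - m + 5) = m*(m + 3)/(m^2 - 1)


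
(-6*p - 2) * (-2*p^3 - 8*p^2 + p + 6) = 12*p^4 + 52*p^3 + 10*p^2 - 38*p - 12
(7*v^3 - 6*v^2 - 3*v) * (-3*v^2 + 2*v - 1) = -21*v^5 + 32*v^4 - 10*v^3 + 3*v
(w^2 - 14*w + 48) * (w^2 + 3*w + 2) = w^4 - 11*w^3 + 8*w^2 + 116*w + 96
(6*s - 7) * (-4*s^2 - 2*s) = -24*s^3 + 16*s^2 + 14*s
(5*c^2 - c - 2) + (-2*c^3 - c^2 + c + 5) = -2*c^3 + 4*c^2 + 3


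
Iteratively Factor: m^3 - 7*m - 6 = (m + 2)*(m^2 - 2*m - 3) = (m + 1)*(m + 2)*(m - 3)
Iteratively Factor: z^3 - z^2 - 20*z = (z - 5)*(z^2 + 4*z) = (z - 5)*(z + 4)*(z)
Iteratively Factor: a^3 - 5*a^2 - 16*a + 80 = (a - 5)*(a^2 - 16) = (a - 5)*(a - 4)*(a + 4)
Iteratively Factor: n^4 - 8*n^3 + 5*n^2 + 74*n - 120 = (n + 3)*(n^3 - 11*n^2 + 38*n - 40) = (n - 2)*(n + 3)*(n^2 - 9*n + 20) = (n - 5)*(n - 2)*(n + 3)*(n - 4)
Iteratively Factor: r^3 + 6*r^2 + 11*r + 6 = (r + 2)*(r^2 + 4*r + 3) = (r + 1)*(r + 2)*(r + 3)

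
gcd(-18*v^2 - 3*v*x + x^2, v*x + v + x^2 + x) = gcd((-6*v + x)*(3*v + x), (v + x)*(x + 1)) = 1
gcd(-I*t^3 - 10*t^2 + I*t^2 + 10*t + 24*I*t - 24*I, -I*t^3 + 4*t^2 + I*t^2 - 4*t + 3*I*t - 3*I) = t - 1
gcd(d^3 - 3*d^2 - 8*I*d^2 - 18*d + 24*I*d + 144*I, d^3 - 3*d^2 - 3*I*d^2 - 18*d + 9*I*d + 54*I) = d^2 - 3*d - 18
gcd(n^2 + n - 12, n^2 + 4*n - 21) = n - 3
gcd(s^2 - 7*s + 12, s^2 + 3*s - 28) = s - 4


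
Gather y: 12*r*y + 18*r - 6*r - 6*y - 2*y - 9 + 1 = 12*r + y*(12*r - 8) - 8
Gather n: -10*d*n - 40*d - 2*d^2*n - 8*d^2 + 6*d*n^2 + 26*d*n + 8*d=-8*d^2 + 6*d*n^2 - 32*d + n*(-2*d^2 + 16*d)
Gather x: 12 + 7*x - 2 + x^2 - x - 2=x^2 + 6*x + 8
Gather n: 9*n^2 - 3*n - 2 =9*n^2 - 3*n - 2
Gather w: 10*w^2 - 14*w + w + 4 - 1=10*w^2 - 13*w + 3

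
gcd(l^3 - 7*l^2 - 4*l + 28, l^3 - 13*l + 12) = 1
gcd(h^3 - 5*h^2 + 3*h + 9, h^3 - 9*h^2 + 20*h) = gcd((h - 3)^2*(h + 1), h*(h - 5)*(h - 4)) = 1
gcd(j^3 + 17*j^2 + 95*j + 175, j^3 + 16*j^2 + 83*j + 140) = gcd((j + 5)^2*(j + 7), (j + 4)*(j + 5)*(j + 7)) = j^2 + 12*j + 35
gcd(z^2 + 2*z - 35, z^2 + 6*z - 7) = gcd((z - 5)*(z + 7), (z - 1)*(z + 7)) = z + 7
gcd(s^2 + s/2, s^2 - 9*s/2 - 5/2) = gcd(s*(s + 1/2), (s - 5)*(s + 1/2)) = s + 1/2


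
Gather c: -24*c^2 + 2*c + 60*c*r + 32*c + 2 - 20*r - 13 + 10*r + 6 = -24*c^2 + c*(60*r + 34) - 10*r - 5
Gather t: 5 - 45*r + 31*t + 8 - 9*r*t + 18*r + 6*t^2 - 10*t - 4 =-27*r + 6*t^2 + t*(21 - 9*r) + 9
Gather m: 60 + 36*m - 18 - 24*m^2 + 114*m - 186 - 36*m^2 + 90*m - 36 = -60*m^2 + 240*m - 180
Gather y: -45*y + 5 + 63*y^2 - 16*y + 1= 63*y^2 - 61*y + 6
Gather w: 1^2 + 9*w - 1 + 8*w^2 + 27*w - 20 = 8*w^2 + 36*w - 20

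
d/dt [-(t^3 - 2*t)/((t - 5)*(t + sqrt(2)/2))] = 2*(2*t*(t - 5)*(t^2 - 2) + t*(2*t + sqrt(2))*(t^2 - 2) + (2 - 3*t^2)*(t - 5)*(2*t + sqrt(2)))/((t - 5)^2*(2*t + sqrt(2))^2)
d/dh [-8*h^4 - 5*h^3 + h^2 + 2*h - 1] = -32*h^3 - 15*h^2 + 2*h + 2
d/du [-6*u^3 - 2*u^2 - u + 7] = -18*u^2 - 4*u - 1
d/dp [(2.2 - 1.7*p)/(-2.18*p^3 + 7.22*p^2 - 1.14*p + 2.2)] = (-7.412*p^3 + 26.662*p^2 - 31.768*p - 1.232)/(4.7524*p^6 - 31.4792*p^5 + 57.0988*p^4 - 26.0536*p^3 + 33.0676*p^2 - 5.016*p + 4.84)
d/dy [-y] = -1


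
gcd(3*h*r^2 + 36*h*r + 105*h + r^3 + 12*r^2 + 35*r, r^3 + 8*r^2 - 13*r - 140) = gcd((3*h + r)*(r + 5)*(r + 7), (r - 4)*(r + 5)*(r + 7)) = r^2 + 12*r + 35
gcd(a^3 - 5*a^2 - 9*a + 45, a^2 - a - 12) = a + 3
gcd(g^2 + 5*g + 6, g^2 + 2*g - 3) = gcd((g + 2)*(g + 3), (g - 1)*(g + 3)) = g + 3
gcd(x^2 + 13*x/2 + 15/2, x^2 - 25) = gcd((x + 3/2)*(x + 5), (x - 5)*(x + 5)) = x + 5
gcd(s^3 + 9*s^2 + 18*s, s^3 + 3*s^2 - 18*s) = s^2 + 6*s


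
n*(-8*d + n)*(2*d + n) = -16*d^2*n - 6*d*n^2 + n^3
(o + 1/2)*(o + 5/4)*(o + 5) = o^3 + 27*o^2/4 + 75*o/8 + 25/8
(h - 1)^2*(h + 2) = h^3 - 3*h + 2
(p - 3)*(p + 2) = p^2 - p - 6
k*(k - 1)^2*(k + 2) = k^4 - 3*k^2 + 2*k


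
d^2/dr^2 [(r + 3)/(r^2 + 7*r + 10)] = 2*((r + 3)*(2*r + 7)^2 - (3*r + 10)*(r^2 + 7*r + 10))/(r^2 + 7*r + 10)^3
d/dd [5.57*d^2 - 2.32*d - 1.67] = 11.14*d - 2.32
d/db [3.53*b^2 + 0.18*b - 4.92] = 7.06*b + 0.18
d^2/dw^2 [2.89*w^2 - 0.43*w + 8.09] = 5.78000000000000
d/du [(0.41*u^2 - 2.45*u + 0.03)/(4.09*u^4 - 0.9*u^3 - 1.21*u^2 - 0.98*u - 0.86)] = (-3.3538*u^5 + 30.4305*u^4 - 4.9008*u^3 - 3.2853*u^2 - 0.6326*u + 2.1364)/(16.7281*u^8 - 7.362*u^7 - 9.0878*u^6 - 5.8384*u^5 - 3.8067*u^4 + 3.9196*u^3 + 3.0416*u^2 + 1.6856*u + 0.7396)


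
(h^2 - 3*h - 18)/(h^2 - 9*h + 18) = (h + 3)/(h - 3)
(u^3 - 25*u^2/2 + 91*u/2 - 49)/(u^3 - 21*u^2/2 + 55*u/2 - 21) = (2*u - 7)/(2*u - 3)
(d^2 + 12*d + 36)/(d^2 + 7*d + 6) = (d + 6)/(d + 1)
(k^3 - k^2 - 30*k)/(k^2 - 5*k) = (k^2 - k - 30)/(k - 5)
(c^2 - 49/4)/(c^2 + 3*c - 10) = (c^2 - 49/4)/(c^2 + 3*c - 10)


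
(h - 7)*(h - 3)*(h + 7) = h^3 - 3*h^2 - 49*h + 147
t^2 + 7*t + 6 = (t + 1)*(t + 6)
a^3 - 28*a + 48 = (a - 4)*(a - 2)*(a + 6)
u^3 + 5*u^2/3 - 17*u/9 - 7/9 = (u - 1)*(u + 1/3)*(u + 7/3)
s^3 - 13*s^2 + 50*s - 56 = (s - 7)*(s - 4)*(s - 2)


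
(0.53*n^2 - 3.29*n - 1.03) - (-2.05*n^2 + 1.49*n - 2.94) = 2.58*n^2 - 4.78*n + 1.91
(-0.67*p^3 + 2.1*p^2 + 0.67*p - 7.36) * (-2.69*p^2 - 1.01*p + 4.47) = 1.8023*p^5 - 4.9723*p^4 - 6.9182*p^3 + 28.5087*p^2 + 10.4285*p - 32.8992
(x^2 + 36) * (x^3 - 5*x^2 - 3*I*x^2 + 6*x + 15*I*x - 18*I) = x^5 - 5*x^4 - 3*I*x^4 + 42*x^3 + 15*I*x^3 - 180*x^2 - 126*I*x^2 + 216*x + 540*I*x - 648*I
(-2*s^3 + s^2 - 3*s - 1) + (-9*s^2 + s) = -2*s^3 - 8*s^2 - 2*s - 1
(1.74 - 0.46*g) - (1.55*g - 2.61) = 4.35 - 2.01*g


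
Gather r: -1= -1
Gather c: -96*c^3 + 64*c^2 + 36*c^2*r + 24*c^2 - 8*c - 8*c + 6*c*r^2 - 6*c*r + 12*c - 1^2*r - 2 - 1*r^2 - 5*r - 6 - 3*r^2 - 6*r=-96*c^3 + c^2*(36*r + 88) + c*(6*r^2 - 6*r - 4) - 4*r^2 - 12*r - 8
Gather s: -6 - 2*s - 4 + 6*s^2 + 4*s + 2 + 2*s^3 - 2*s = 2*s^3 + 6*s^2 - 8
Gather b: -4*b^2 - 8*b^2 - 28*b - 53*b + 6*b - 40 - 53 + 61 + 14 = -12*b^2 - 75*b - 18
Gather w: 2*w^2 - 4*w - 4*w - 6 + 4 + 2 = 2*w^2 - 8*w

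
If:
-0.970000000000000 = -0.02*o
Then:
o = 48.50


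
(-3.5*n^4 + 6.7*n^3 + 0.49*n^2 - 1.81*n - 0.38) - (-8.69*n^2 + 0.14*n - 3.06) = -3.5*n^4 + 6.7*n^3 + 9.18*n^2 - 1.95*n + 2.68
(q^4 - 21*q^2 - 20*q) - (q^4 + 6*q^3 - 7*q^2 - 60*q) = -6*q^3 - 14*q^2 + 40*q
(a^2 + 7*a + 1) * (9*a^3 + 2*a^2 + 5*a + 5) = 9*a^5 + 65*a^4 + 28*a^3 + 42*a^2 + 40*a + 5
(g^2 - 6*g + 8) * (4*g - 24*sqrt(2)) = 4*g^3 - 24*sqrt(2)*g^2 - 24*g^2 + 32*g + 144*sqrt(2)*g - 192*sqrt(2)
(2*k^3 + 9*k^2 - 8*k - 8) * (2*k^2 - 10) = 4*k^5 + 18*k^4 - 36*k^3 - 106*k^2 + 80*k + 80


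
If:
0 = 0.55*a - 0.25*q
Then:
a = 0.454545454545455*q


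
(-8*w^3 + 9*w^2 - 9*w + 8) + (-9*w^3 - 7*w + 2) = -17*w^3 + 9*w^2 - 16*w + 10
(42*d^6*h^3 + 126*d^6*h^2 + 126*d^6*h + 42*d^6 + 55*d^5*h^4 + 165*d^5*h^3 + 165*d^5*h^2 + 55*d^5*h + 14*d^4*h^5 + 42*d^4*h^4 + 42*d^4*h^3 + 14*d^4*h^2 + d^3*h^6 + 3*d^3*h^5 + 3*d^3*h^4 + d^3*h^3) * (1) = 42*d^6*h^3 + 126*d^6*h^2 + 126*d^6*h + 42*d^6 + 55*d^5*h^4 + 165*d^5*h^3 + 165*d^5*h^2 + 55*d^5*h + 14*d^4*h^5 + 42*d^4*h^4 + 42*d^4*h^3 + 14*d^4*h^2 + d^3*h^6 + 3*d^3*h^5 + 3*d^3*h^4 + d^3*h^3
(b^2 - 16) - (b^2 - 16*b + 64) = 16*b - 80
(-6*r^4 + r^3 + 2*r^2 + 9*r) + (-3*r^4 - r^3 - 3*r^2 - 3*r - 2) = -9*r^4 - r^2 + 6*r - 2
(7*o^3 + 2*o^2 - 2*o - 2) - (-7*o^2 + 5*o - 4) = 7*o^3 + 9*o^2 - 7*o + 2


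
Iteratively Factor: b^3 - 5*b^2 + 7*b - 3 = (b - 3)*(b^2 - 2*b + 1) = (b - 3)*(b - 1)*(b - 1)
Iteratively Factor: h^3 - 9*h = (h)*(h^2 - 9) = h*(h + 3)*(h - 3)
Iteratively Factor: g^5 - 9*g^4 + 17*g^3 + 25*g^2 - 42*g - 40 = (g - 2)*(g^4 - 7*g^3 + 3*g^2 + 31*g + 20) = (g - 4)*(g - 2)*(g^3 - 3*g^2 - 9*g - 5) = (g - 5)*(g - 4)*(g - 2)*(g^2 + 2*g + 1) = (g - 5)*(g - 4)*(g - 2)*(g + 1)*(g + 1)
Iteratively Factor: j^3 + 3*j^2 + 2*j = (j)*(j^2 + 3*j + 2) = j*(j + 1)*(j + 2)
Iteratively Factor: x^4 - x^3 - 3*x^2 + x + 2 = (x + 1)*(x^3 - 2*x^2 - x + 2) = (x + 1)^2*(x^2 - 3*x + 2) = (x - 2)*(x + 1)^2*(x - 1)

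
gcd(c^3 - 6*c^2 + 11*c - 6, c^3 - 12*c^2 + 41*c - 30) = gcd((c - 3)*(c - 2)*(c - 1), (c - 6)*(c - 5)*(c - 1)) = c - 1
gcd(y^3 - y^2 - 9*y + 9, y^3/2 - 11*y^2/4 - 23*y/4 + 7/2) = 1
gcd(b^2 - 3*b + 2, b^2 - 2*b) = b - 2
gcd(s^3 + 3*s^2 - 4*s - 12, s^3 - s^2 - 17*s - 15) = s + 3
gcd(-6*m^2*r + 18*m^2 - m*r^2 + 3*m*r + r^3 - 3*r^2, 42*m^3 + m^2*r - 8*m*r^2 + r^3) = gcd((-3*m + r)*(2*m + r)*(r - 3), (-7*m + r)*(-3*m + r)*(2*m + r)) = -6*m^2 - m*r + r^2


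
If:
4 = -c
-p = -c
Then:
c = -4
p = -4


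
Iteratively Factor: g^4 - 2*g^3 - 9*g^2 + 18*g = (g)*(g^3 - 2*g^2 - 9*g + 18) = g*(g + 3)*(g^2 - 5*g + 6) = g*(g - 3)*(g + 3)*(g - 2)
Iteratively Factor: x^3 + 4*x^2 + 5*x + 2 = (x + 1)*(x^2 + 3*x + 2) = (x + 1)*(x + 2)*(x + 1)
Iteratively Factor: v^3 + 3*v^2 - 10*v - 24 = (v + 2)*(v^2 + v - 12) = (v + 2)*(v + 4)*(v - 3)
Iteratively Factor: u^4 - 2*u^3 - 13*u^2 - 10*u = (u - 5)*(u^3 + 3*u^2 + 2*u) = u*(u - 5)*(u^2 + 3*u + 2) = u*(u - 5)*(u + 2)*(u + 1)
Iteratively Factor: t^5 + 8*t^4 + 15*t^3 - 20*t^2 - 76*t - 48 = (t - 2)*(t^4 + 10*t^3 + 35*t^2 + 50*t + 24) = (t - 2)*(t + 3)*(t^3 + 7*t^2 + 14*t + 8) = (t - 2)*(t + 1)*(t + 3)*(t^2 + 6*t + 8) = (t - 2)*(t + 1)*(t + 2)*(t + 3)*(t + 4)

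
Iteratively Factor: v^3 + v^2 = (v)*(v^2 + v) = v^2*(v + 1)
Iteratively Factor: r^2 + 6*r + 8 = (r + 2)*(r + 4)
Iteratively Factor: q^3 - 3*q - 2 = (q - 2)*(q^2 + 2*q + 1) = (q - 2)*(q + 1)*(q + 1)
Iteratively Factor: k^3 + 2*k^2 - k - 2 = (k + 1)*(k^2 + k - 2) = (k - 1)*(k + 1)*(k + 2)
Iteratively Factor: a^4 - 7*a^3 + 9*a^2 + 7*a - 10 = (a - 1)*(a^3 - 6*a^2 + 3*a + 10) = (a - 2)*(a - 1)*(a^2 - 4*a - 5) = (a - 2)*(a - 1)*(a + 1)*(a - 5)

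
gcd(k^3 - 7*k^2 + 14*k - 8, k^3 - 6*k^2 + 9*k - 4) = k^2 - 5*k + 4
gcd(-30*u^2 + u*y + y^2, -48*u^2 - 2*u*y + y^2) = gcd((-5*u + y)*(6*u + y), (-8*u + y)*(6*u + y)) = 6*u + y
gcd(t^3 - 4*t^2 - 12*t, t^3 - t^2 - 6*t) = t^2 + 2*t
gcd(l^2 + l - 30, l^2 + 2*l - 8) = 1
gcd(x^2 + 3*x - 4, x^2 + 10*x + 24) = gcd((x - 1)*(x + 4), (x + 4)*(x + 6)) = x + 4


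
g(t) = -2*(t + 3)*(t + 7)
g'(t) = -4*t - 20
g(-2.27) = -6.91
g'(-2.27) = -10.92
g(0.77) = -58.59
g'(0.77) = -23.08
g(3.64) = -141.30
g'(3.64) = -34.56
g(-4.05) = 6.20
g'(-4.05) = -3.80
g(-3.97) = 5.88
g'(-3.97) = -4.12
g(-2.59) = -3.62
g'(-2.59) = -9.64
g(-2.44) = -5.11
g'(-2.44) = -10.24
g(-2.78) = -1.86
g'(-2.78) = -8.88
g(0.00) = -42.00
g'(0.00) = -20.00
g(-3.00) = 0.00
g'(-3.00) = -8.00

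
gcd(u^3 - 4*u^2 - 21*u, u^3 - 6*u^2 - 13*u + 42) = u^2 - 4*u - 21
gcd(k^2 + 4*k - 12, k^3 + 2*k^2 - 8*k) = k - 2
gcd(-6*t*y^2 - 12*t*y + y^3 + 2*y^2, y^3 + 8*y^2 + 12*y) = y^2 + 2*y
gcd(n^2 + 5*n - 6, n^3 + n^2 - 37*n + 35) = n - 1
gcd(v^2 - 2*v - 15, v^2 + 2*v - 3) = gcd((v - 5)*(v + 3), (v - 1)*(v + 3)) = v + 3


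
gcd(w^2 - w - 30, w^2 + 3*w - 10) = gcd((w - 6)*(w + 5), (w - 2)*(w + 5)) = w + 5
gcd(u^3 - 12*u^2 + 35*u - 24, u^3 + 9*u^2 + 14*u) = 1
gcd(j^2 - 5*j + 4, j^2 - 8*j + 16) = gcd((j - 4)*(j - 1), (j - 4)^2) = j - 4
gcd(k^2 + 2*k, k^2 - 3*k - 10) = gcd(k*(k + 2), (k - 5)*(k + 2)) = k + 2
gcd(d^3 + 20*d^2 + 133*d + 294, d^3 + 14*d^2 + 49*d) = d^2 + 14*d + 49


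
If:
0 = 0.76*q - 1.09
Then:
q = 1.43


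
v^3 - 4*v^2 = v^2*(v - 4)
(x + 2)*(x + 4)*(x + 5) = x^3 + 11*x^2 + 38*x + 40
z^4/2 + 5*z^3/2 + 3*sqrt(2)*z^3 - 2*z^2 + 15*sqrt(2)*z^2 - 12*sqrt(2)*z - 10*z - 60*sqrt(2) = (z/2 + 1)*(z - 2)*(z + 5)*(z + 6*sqrt(2))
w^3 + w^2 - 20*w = w*(w - 4)*(w + 5)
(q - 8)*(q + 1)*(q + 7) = q^3 - 57*q - 56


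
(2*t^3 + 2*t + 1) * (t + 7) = 2*t^4 + 14*t^3 + 2*t^2 + 15*t + 7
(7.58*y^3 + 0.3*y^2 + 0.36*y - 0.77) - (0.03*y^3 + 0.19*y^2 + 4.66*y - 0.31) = 7.55*y^3 + 0.11*y^2 - 4.3*y - 0.46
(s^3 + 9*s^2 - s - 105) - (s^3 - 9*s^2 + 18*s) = 18*s^2 - 19*s - 105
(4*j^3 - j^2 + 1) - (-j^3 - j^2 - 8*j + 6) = 5*j^3 + 8*j - 5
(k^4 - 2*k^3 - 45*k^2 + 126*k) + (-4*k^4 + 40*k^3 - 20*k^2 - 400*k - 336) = -3*k^4 + 38*k^3 - 65*k^2 - 274*k - 336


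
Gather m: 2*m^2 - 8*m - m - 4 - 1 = 2*m^2 - 9*m - 5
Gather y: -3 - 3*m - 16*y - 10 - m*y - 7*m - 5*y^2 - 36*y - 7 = -10*m - 5*y^2 + y*(-m - 52) - 20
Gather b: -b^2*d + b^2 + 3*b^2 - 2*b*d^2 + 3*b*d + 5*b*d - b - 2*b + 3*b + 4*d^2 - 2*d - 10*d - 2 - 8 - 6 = b^2*(4 - d) + b*(-2*d^2 + 8*d) + 4*d^2 - 12*d - 16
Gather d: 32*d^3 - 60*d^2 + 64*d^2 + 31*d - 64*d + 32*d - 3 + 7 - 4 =32*d^3 + 4*d^2 - d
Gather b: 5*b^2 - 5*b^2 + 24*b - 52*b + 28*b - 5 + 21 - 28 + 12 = 0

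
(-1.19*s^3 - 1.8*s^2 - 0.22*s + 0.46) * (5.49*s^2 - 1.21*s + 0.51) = -6.5331*s^5 - 8.4421*s^4 + 0.3633*s^3 + 1.8736*s^2 - 0.6688*s + 0.2346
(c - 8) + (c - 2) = 2*c - 10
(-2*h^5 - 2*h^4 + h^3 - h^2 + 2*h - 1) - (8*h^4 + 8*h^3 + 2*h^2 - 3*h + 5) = -2*h^5 - 10*h^4 - 7*h^3 - 3*h^2 + 5*h - 6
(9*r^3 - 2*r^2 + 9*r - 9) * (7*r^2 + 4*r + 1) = 63*r^5 + 22*r^4 + 64*r^3 - 29*r^2 - 27*r - 9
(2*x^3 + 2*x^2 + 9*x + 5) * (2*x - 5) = 4*x^4 - 6*x^3 + 8*x^2 - 35*x - 25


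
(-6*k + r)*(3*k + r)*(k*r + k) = -18*k^3*r - 18*k^3 - 3*k^2*r^2 - 3*k^2*r + k*r^3 + k*r^2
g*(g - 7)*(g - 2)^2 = g^4 - 11*g^3 + 32*g^2 - 28*g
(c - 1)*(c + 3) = c^2 + 2*c - 3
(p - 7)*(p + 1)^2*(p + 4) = p^4 - p^3 - 33*p^2 - 59*p - 28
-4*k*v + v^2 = v*(-4*k + v)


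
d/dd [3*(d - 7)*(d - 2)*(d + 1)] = 9*d^2 - 48*d + 15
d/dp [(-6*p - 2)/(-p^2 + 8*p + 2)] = 2*(-3*p^2 - 2*p + 2)/(p^4 - 16*p^3 + 60*p^2 + 32*p + 4)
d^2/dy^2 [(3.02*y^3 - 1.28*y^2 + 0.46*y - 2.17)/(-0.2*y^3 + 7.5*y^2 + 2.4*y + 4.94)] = (-4.44089209850063e-16*y^7 - 8.95760000000001*y^6 - 8.80799999999954*y^5 - 26.93712*y^4 + 56.3449600000002*y^3 + 221.29692*y^2 - 92.7114720000001*y - 62.417864)/(0.008*y^9 - 0.9*y^8 + 33.462*y^7 - 400.8678*y^6 - 357.084*y^5 - 948.9978*y^4 - 532.70184*y^3 - 634.4442*y^2 - 175.70592*y - 120.553784)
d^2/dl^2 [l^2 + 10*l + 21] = 2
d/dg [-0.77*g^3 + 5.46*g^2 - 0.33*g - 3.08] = -2.31*g^2 + 10.92*g - 0.33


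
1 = 1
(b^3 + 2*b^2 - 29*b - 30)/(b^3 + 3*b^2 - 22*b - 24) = (b - 5)/(b - 4)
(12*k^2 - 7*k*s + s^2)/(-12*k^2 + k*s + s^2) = (-4*k + s)/(4*k + s)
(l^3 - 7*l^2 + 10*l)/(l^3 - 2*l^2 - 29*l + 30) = l*(l^2 - 7*l + 10)/(l^3 - 2*l^2 - 29*l + 30)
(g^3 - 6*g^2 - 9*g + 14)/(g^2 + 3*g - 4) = (g^2 - 5*g - 14)/(g + 4)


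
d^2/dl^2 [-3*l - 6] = 0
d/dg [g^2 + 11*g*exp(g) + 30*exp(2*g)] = 11*g*exp(g) + 2*g + 60*exp(2*g) + 11*exp(g)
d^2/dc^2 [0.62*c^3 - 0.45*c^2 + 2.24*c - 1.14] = 3.72*c - 0.9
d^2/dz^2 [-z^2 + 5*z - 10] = -2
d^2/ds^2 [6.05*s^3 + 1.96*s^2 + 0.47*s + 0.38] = 36.3*s + 3.92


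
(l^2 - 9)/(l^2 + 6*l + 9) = (l - 3)/(l + 3)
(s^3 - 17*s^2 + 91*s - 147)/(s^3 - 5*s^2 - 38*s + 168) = (s^2 - 10*s + 21)/(s^2 + 2*s - 24)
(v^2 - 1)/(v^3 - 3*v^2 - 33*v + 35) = (v + 1)/(v^2 - 2*v - 35)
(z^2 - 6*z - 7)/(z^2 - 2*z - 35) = (z + 1)/(z + 5)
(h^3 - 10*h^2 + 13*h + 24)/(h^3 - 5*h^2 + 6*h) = (h^2 - 7*h - 8)/(h*(h - 2))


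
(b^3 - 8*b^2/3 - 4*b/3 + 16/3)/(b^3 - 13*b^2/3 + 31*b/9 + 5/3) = 3*(3*b^3 - 8*b^2 - 4*b + 16)/(9*b^3 - 39*b^2 + 31*b + 15)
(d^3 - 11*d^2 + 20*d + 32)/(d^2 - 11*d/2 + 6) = 2*(d^2 - 7*d - 8)/(2*d - 3)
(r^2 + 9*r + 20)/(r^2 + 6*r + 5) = (r + 4)/(r + 1)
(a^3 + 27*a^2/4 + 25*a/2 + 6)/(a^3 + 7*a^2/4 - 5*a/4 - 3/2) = (a + 4)/(a - 1)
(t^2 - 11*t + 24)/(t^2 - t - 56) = (t - 3)/(t + 7)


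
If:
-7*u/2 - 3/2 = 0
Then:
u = -3/7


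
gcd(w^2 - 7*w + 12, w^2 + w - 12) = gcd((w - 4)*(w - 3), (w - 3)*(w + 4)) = w - 3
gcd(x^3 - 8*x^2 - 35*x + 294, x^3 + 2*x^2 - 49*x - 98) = x - 7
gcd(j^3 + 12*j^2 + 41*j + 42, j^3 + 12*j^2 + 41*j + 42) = j^3 + 12*j^2 + 41*j + 42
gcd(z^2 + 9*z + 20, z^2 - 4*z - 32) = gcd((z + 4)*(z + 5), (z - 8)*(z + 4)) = z + 4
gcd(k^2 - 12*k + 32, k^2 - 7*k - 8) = k - 8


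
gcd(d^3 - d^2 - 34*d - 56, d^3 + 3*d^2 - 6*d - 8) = d + 4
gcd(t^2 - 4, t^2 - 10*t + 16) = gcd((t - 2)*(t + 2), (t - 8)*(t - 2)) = t - 2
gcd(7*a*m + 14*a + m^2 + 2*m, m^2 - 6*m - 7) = 1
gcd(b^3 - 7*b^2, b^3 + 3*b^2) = b^2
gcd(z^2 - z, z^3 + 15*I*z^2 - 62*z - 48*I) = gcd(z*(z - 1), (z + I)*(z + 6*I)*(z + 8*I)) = 1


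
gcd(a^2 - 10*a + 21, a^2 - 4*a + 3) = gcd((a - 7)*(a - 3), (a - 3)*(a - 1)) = a - 3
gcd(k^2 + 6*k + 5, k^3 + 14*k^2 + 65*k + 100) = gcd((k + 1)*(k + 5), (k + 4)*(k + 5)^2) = k + 5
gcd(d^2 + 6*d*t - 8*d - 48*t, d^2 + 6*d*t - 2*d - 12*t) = d + 6*t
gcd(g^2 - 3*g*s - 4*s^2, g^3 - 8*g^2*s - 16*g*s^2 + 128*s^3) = -g + 4*s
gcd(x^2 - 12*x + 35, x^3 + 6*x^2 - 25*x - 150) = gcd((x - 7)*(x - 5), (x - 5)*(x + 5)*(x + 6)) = x - 5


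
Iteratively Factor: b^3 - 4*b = (b + 2)*(b^2 - 2*b) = b*(b + 2)*(b - 2)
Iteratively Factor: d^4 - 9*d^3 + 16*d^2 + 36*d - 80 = (d + 2)*(d^3 - 11*d^2 + 38*d - 40) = (d - 4)*(d + 2)*(d^2 - 7*d + 10) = (d - 4)*(d - 2)*(d + 2)*(d - 5)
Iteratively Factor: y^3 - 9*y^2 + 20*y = (y)*(y^2 - 9*y + 20) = y*(y - 4)*(y - 5)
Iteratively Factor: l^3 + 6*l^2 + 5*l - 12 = (l + 3)*(l^2 + 3*l - 4) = (l - 1)*(l + 3)*(l + 4)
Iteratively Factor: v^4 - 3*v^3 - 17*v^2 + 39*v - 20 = (v + 4)*(v^3 - 7*v^2 + 11*v - 5) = (v - 1)*(v + 4)*(v^2 - 6*v + 5) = (v - 1)^2*(v + 4)*(v - 5)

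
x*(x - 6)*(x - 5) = x^3 - 11*x^2 + 30*x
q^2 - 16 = (q - 4)*(q + 4)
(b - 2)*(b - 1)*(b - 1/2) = b^3 - 7*b^2/2 + 7*b/2 - 1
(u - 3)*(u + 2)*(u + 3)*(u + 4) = u^4 + 6*u^3 - u^2 - 54*u - 72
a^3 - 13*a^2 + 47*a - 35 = (a - 7)*(a - 5)*(a - 1)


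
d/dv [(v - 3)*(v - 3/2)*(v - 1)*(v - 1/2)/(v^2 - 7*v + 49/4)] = 2*(8*v^4 - 80*v^3 + 252*v^2 - 293*v + 108)/(8*v^3 - 84*v^2 + 294*v - 343)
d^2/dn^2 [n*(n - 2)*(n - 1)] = 6*n - 6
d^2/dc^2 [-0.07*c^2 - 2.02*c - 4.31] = -0.140000000000000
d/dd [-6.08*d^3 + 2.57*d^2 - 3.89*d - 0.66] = -18.24*d^2 + 5.14*d - 3.89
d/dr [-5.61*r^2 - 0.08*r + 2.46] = -11.22*r - 0.08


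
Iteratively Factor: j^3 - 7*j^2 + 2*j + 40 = (j + 2)*(j^2 - 9*j + 20) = (j - 4)*(j + 2)*(j - 5)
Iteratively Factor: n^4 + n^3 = (n + 1)*(n^3) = n*(n + 1)*(n^2) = n^2*(n + 1)*(n)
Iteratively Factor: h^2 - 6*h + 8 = (h - 2)*(h - 4)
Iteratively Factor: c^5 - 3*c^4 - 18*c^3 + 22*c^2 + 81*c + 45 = (c + 1)*(c^4 - 4*c^3 - 14*c^2 + 36*c + 45) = (c - 5)*(c + 1)*(c^3 + c^2 - 9*c - 9) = (c - 5)*(c + 1)*(c + 3)*(c^2 - 2*c - 3) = (c - 5)*(c + 1)^2*(c + 3)*(c - 3)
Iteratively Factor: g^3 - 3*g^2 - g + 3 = (g - 3)*(g^2 - 1) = (g - 3)*(g - 1)*(g + 1)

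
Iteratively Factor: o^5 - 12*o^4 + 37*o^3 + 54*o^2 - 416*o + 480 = (o - 4)*(o^4 - 8*o^3 + 5*o^2 + 74*o - 120) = (o - 4)^2*(o^3 - 4*o^2 - 11*o + 30) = (o - 4)^2*(o + 3)*(o^2 - 7*o + 10) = (o - 4)^2*(o - 2)*(o + 3)*(o - 5)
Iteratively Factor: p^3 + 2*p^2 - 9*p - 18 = (p - 3)*(p^2 + 5*p + 6) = (p - 3)*(p + 3)*(p + 2)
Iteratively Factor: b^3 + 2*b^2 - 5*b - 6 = (b + 3)*(b^2 - b - 2) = (b + 1)*(b + 3)*(b - 2)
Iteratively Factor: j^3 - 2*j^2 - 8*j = (j - 4)*(j^2 + 2*j) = (j - 4)*(j + 2)*(j)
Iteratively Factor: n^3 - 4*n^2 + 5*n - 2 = (n - 2)*(n^2 - 2*n + 1) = (n - 2)*(n - 1)*(n - 1)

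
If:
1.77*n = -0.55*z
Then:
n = -0.310734463276836*z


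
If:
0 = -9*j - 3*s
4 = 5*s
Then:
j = -4/15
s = 4/5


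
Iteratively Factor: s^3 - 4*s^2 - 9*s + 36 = (s + 3)*(s^2 - 7*s + 12) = (s - 3)*(s + 3)*(s - 4)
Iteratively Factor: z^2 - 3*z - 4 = (z + 1)*(z - 4)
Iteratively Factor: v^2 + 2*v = (v)*(v + 2)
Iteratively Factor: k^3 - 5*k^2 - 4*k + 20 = (k - 5)*(k^2 - 4) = (k - 5)*(k + 2)*(k - 2)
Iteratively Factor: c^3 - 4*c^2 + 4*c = (c - 2)*(c^2 - 2*c) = c*(c - 2)*(c - 2)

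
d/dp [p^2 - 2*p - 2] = 2*p - 2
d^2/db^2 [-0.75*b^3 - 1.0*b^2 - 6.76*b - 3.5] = -4.5*b - 2.0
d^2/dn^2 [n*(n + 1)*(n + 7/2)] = 6*n + 9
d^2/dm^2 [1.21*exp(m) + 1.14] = 1.21*exp(m)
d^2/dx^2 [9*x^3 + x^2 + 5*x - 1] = 54*x + 2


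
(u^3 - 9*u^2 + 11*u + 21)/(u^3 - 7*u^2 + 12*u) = (u^2 - 6*u - 7)/(u*(u - 4))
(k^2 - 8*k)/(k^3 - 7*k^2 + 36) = k*(k - 8)/(k^3 - 7*k^2 + 36)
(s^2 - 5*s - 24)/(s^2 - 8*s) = (s + 3)/s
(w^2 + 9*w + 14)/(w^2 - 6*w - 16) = (w + 7)/(w - 8)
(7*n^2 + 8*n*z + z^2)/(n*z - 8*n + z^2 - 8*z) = (7*n + z)/(z - 8)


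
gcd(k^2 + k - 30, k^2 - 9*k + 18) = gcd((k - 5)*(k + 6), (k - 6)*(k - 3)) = 1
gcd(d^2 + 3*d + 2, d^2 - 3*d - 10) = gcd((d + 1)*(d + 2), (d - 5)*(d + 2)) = d + 2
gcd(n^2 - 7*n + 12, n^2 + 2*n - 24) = n - 4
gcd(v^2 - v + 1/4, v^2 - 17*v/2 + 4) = v - 1/2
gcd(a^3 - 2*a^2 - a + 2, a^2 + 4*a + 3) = a + 1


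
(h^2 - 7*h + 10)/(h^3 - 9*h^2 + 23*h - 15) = (h - 2)/(h^2 - 4*h + 3)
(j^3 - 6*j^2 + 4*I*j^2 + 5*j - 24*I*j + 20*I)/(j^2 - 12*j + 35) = (j^2 + j*(-1 + 4*I) - 4*I)/(j - 7)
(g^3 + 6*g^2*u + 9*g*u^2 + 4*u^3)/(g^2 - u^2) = (-g^2 - 5*g*u - 4*u^2)/(-g + u)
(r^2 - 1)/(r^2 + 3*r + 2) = (r - 1)/(r + 2)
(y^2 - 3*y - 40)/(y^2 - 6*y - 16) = (y + 5)/(y + 2)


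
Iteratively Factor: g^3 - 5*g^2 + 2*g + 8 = (g - 4)*(g^2 - g - 2) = (g - 4)*(g + 1)*(g - 2)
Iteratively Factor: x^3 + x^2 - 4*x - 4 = (x - 2)*(x^2 + 3*x + 2) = (x - 2)*(x + 2)*(x + 1)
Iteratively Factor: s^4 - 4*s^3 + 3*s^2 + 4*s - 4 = (s - 2)*(s^3 - 2*s^2 - s + 2) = (s - 2)*(s + 1)*(s^2 - 3*s + 2) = (s - 2)^2*(s + 1)*(s - 1)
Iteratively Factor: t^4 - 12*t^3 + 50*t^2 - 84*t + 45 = (t - 3)*(t^3 - 9*t^2 + 23*t - 15) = (t - 5)*(t - 3)*(t^2 - 4*t + 3) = (t - 5)*(t - 3)^2*(t - 1)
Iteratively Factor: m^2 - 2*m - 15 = (m + 3)*(m - 5)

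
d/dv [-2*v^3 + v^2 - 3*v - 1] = -6*v^2 + 2*v - 3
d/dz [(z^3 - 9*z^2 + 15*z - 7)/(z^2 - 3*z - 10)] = (z^4 - 6*z^3 - 18*z^2 + 194*z - 171)/(z^4 - 6*z^3 - 11*z^2 + 60*z + 100)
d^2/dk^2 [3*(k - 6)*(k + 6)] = 6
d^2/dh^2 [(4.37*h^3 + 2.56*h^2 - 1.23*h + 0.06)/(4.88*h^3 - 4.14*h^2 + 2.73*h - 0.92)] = (4.54747350886464e-13*h^7 + 298.505696*h^6 - 525.0636*h^5 + 197.048544*h^4 + 221.838578*h^3 - 179.657496*h^2 + 47.849016*h - 1.407676)/(116.214272*h^9 - 295.774848*h^8 + 445.96368*h^7 - 467.614104*h^6 + 361.005444*h^5 - 213.409962*h^4 + 95.125857*h^3 - 31.082292*h^2 + 6.932016*h - 0.778688)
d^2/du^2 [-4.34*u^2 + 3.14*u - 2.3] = -8.68000000000000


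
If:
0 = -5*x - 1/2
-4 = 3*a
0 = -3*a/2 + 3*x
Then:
No Solution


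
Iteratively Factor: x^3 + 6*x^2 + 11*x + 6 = (x + 1)*(x^2 + 5*x + 6) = (x + 1)*(x + 3)*(x + 2)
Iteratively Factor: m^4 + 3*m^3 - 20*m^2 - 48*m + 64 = (m - 1)*(m^3 + 4*m^2 - 16*m - 64) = (m - 1)*(m + 4)*(m^2 - 16) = (m - 4)*(m - 1)*(m + 4)*(m + 4)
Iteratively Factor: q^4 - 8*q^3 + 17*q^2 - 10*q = (q)*(q^3 - 8*q^2 + 17*q - 10) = q*(q - 2)*(q^2 - 6*q + 5) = q*(q - 2)*(q - 1)*(q - 5)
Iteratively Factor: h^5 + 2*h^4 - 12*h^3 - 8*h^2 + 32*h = (h - 2)*(h^4 + 4*h^3 - 4*h^2 - 16*h) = h*(h - 2)*(h^3 + 4*h^2 - 4*h - 16) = h*(h - 2)*(h + 2)*(h^2 + 2*h - 8) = h*(h - 2)*(h + 2)*(h + 4)*(h - 2)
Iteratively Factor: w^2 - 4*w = (w)*(w - 4)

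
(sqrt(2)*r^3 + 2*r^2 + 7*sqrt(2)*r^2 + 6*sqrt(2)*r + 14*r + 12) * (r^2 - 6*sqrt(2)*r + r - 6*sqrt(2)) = sqrt(2)*r^5 - 10*r^4 + 8*sqrt(2)*r^4 - 80*r^3 + sqrt(2)*r^3 - 130*r^2 - 90*sqrt(2)*r^2 - 156*sqrt(2)*r - 60*r - 72*sqrt(2)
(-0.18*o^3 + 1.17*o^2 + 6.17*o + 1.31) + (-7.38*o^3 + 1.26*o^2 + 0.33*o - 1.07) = -7.56*o^3 + 2.43*o^2 + 6.5*o + 0.24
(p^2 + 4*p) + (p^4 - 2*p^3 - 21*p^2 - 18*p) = p^4 - 2*p^3 - 20*p^2 - 14*p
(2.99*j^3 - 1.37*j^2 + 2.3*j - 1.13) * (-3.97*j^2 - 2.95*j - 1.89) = -11.8703*j^5 - 3.3816*j^4 - 10.7406*j^3 + 0.290399999999999*j^2 - 1.0135*j + 2.1357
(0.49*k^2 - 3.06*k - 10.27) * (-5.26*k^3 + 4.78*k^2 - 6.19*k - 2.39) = -2.5774*k^5 + 18.4378*k^4 + 36.3603*k^3 - 31.3203*k^2 + 70.8847*k + 24.5453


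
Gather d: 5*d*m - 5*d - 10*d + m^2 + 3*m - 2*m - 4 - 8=d*(5*m - 15) + m^2 + m - 12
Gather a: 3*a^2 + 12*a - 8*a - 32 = 3*a^2 + 4*a - 32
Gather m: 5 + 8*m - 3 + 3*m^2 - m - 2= 3*m^2 + 7*m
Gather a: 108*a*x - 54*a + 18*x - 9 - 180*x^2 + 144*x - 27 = a*(108*x - 54) - 180*x^2 + 162*x - 36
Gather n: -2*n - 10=-2*n - 10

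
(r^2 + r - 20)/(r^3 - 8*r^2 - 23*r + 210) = (r - 4)/(r^2 - 13*r + 42)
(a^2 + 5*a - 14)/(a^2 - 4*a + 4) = (a + 7)/(a - 2)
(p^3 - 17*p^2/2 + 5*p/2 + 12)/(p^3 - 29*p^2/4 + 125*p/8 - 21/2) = 4*(p^2 - 7*p - 8)/(4*p^2 - 23*p + 28)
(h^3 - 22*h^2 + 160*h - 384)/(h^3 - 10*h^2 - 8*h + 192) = (h - 8)/(h + 4)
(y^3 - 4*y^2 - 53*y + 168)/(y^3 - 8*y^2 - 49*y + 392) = (y - 3)/(y - 7)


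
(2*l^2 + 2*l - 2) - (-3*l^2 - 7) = 5*l^2 + 2*l + 5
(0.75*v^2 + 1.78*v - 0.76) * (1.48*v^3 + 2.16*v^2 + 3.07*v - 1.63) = 1.11*v^5 + 4.2544*v^4 + 5.0225*v^3 + 2.6005*v^2 - 5.2346*v + 1.2388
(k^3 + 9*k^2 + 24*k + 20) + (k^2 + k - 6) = k^3 + 10*k^2 + 25*k + 14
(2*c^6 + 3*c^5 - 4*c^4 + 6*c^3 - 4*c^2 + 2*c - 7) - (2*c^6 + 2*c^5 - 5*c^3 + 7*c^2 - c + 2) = c^5 - 4*c^4 + 11*c^3 - 11*c^2 + 3*c - 9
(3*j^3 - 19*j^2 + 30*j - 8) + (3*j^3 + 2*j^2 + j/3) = 6*j^3 - 17*j^2 + 91*j/3 - 8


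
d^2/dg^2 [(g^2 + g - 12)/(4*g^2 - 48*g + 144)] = (13*g + 12)/(2*(g^4 - 24*g^3 + 216*g^2 - 864*g + 1296))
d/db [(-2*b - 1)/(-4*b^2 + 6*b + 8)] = (-4*b^2 - 4*b - 5)/(2*(4*b^4 - 12*b^3 - 7*b^2 + 24*b + 16))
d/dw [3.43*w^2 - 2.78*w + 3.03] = 6.86*w - 2.78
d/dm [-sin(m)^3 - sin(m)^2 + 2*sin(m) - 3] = (-3*sin(m)^2 - 2*sin(m) + 2)*cos(m)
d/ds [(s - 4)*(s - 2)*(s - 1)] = 3*s^2 - 14*s + 14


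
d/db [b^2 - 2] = 2*b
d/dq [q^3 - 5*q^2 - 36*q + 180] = 3*q^2 - 10*q - 36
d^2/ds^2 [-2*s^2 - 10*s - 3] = -4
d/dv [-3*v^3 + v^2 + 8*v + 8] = -9*v^2 + 2*v + 8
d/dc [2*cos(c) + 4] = -2*sin(c)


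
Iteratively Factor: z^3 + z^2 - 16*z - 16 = (z - 4)*(z^2 + 5*z + 4) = (z - 4)*(z + 4)*(z + 1)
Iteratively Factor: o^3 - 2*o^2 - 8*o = (o)*(o^2 - 2*o - 8) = o*(o - 4)*(o + 2)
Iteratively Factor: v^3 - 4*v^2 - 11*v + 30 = (v - 2)*(v^2 - 2*v - 15) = (v - 2)*(v + 3)*(v - 5)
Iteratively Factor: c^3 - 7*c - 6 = (c + 2)*(c^2 - 2*c - 3) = (c + 1)*(c + 2)*(c - 3)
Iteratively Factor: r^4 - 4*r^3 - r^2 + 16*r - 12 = (r - 2)*(r^3 - 2*r^2 - 5*r + 6) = (r - 2)*(r - 1)*(r^2 - r - 6) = (r - 2)*(r - 1)*(r + 2)*(r - 3)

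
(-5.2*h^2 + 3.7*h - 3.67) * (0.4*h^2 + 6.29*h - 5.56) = -2.08*h^4 - 31.228*h^3 + 50.717*h^2 - 43.6563*h + 20.4052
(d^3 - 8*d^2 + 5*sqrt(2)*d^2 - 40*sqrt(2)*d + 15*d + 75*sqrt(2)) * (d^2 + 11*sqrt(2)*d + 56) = d^5 - 8*d^4 + 16*sqrt(2)*d^4 - 128*sqrt(2)*d^3 + 181*d^3 - 1328*d^2 + 520*sqrt(2)*d^2 - 2240*sqrt(2)*d + 2490*d + 4200*sqrt(2)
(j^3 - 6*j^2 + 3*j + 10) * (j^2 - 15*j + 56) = j^5 - 21*j^4 + 149*j^3 - 371*j^2 + 18*j + 560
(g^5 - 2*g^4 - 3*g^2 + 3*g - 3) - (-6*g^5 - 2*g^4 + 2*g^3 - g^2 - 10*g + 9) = 7*g^5 - 2*g^3 - 2*g^2 + 13*g - 12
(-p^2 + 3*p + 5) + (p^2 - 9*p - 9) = -6*p - 4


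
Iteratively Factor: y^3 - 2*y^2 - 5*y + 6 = (y - 3)*(y^2 + y - 2) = (y - 3)*(y - 1)*(y + 2)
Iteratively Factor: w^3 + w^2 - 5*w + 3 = (w - 1)*(w^2 + 2*w - 3) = (w - 1)*(w + 3)*(w - 1)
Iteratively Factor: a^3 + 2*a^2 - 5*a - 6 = (a + 1)*(a^2 + a - 6) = (a + 1)*(a + 3)*(a - 2)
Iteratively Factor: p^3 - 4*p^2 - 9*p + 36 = (p - 3)*(p^2 - p - 12) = (p - 4)*(p - 3)*(p + 3)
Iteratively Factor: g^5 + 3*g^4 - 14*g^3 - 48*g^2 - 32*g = (g + 1)*(g^4 + 2*g^3 - 16*g^2 - 32*g) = (g + 1)*(g + 2)*(g^3 - 16*g) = (g - 4)*(g + 1)*(g + 2)*(g^2 + 4*g) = (g - 4)*(g + 1)*(g + 2)*(g + 4)*(g)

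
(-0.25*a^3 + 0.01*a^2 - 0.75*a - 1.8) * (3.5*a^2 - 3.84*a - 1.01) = -0.875*a^5 + 0.995*a^4 - 2.4109*a^3 - 3.4301*a^2 + 7.6695*a + 1.818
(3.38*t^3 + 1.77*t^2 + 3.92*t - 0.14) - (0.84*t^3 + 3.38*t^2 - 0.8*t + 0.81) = 2.54*t^3 - 1.61*t^2 + 4.72*t - 0.95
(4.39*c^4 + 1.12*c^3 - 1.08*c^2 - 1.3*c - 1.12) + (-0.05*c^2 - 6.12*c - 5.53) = 4.39*c^4 + 1.12*c^3 - 1.13*c^2 - 7.42*c - 6.65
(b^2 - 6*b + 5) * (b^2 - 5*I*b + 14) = b^4 - 6*b^3 - 5*I*b^3 + 19*b^2 + 30*I*b^2 - 84*b - 25*I*b + 70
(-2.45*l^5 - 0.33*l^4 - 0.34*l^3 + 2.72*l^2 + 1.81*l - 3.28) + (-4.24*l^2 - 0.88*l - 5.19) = -2.45*l^5 - 0.33*l^4 - 0.34*l^3 - 1.52*l^2 + 0.93*l - 8.47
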